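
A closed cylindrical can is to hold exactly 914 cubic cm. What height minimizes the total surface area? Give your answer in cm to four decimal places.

10.5185

With radius r and height h, πr²h = 914 so h = 914/(πr²), and S(r) = 2πr² + 2πrh = 2πr² + 2·914/r.
S'(r) = 4πr − 2·914/r² = 0 ⇒ r³ = 914/(2π), so r ≈ 5.2592 and h = 2r ≈ 10.5185.
S''(r) = 4π + 4·914/r³ > 0, so this is the minimum; S ≈ 521.3692.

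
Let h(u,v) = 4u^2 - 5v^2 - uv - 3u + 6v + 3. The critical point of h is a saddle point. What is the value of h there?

4

∂h/∂u = 8u - v - 3 = 0 and ∂h/∂v = -u - 10v + 6 = 0, so (u, v) = (4/9, 5/9).
The Hessian has h_{uu} = 8, h_{vv} = -10, h_{uv} = -1, giving D = -81 < 0, so the point is a saddle point.
h(4/9, 5/9) = 4.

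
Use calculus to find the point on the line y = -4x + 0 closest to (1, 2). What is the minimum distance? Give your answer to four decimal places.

Minimize D(x)^2 = (x - 1)^2 + (-4x - 2)^2.
d/dx[D^2] = 2(x - 1) + 2·(-4)·(-4x - 2) = 0 ⇒ x = -7/17.
Then y = 28/17 and the distance is √(36/17) ≈ 1.4552.

1.4552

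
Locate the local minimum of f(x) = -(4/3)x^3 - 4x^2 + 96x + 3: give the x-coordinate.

f'(x) = -4x^2 - 8x + 96 = 0 at x = -6, 4.
f''(x) = -8x - 8. f''(-6) = 40 > 0 ⇒ local minimum; f''(4) = -40 < 0 ⇒ local maximum.
The local minimum is f(-6) = -429.

-6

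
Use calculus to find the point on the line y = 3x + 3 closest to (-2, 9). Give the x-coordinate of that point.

8/5

Minimize D(x)^2 = (x + 2)^2 + (3x - 6)^2.
d/dx[D^2] = 2(x + 2) + 2·3·(3x - 6) = 0 ⇒ x = 8/5.
Then y = 39/5 and the distance is √(72/5) ≈ 3.7947.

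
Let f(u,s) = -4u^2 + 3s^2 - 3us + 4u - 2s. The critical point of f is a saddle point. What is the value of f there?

8/57

∂f/∂u = -8u - 3s + 4 = 0 and ∂f/∂s = -3u + 6s - 2 = 0, so (u, s) = (6/19, 28/57).
The Hessian has f_{uu} = -8, f_{ss} = 6, f_{us} = -3, giving D = -57 < 0, so the point is a saddle point.
f(6/19, 28/57) = 8/57.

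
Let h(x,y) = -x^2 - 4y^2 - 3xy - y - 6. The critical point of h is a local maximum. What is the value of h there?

-41/7

∂h/∂x = -2x - 3y = 0 and ∂h/∂y = -3x - 8y - 1 = 0, so (x, y) = (3/7, -2/7).
The Hessian has h_{xx} = -2, h_{yy} = -8, h_{xy} = -3, giving D = 7 > 0 with h_{xx} < 0, so the point is a local maximum.
h(3/7, -2/7) = -41/7.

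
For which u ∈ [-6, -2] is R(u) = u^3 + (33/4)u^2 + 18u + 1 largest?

The derivative is 3u^2 + (33/2)u + 18, whose only zero in [-6, -2] is u = -4.
Candidates: R(-6) = -26, R(-4) = -3, R(-2) = -10.
The maximum over the interval is -3, attained at u = -4.

-4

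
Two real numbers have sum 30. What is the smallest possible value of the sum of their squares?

With a + b = 30, a^2 + b^2 = a^2 + (30 − a)^2.
The derivative 2a − 2(30 − a) = 4a − 60 vanishes at a = 15; second derivative 4 > 0, a minimum.
The minimum is 2·(15)^2 = 450.

450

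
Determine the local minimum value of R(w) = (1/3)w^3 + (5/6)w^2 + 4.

Critical points: R'(w) = w^2 + (5/3)w vanishes at w = -5/3, 0.
Second-derivative test with R''(w) = 2w + 5/3: R''(-5/3) = -5/3 < 0 ⇒ local maximum; R''(0) = 5/3 > 0 ⇒ local minimum.
The local minimum is R(0) = 4.

4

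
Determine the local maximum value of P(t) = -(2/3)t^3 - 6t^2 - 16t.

40/3

Critical points: P'(t) = -2t^2 - 12t - 16 vanishes at t = -4, -2.
P''(t) = -4t - 12. P''(-4) = 4 > 0 ⇒ local minimum; P''(-2) = -4 < 0 ⇒ local maximum.
So the local maximum value is P(-2) = 40/3.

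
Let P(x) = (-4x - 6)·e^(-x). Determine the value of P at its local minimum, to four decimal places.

-6.5949

By the product rule, P'(x) = (4x + 2)·e^(-x). Since e^(-x) > 0, the only critical point is x = -1/2.
P''(-1/2) has the same sign as 4 > 0, so this is a local minimum.
P(-1/2) = (-4)·e^(1/2) ≈ -6.5949.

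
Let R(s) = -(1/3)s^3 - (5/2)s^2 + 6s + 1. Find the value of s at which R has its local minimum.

-6

R'(s) = -s^2 - 5s + 6 = 0 at s = -6, 1.
R''(s) = -2s - 5. R''(-6) = 7 > 0 ⇒ local minimum; R''(1) = -7 < 0 ⇒ local maximum.
So the local minimum value is R(-6) = -53.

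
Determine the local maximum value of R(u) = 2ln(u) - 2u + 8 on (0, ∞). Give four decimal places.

6.0000

R'(u) = 2/u − 2 = 0 gives u = 1.
R''(u) = -2/u², which is negative for u > 0, so this is a local maximum.
R(1) = 2·ln(1) - 2 + 8 ≈ 6.0000.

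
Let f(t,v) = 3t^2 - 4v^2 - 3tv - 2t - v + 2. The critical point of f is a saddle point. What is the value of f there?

∂f/∂t = 6t - 3v - 2 = 0 and ∂f/∂v = -3t - 8v - 1 = 0, so (t, v) = (13/57, -4/19).
The Hessian has f_{tt} = 6, f_{vv} = -8, f_{tv} = -3, giving D = -57 < 0, so the point is a saddle point.
f(13/57, -4/19) = 107/57.

107/57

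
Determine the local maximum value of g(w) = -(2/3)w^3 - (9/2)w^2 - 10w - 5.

g'(w) = -2w^2 - 9w - 10 = 0 at w = -5/2, -2.
g''(w) = -4w - 9. g''(-5/2) = 1 > 0 ⇒ local minimum; g''(-2) = -1 < 0 ⇒ local maximum.
So the local maximum value is g(-2) = 7/3.

7/3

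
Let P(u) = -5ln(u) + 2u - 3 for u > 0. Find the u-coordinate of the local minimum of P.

5/2

P'(u) = -5/u + 2 = 0 gives u = 5/2.
P''(u) = 5/u², which is positive for u > 0, so this is a local minimum.
P(5/2) = -5·ln(5/2) + 5 - 3 ≈ -2.5815.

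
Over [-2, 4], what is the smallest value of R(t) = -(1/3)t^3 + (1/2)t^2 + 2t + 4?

R'(t) = -t^2 + t + 2, which vanishes at t = -1 and t = 2.
Evaluating at the critical points and endpoints: R(-2) = 14/3; R(-1) = 17/6; R(2) = 22/3; R(4) = -4/3.
Hence the absolute minimum is -4/3 at t = 4.

-4/3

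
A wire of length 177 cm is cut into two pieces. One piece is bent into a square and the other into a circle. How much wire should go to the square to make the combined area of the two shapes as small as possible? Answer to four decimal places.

99.1376

Let x be the length used for the square. Square side x/4; circle radius (177−x)/(2π).
A(x) = (x/4)² + π·((177−x)/(2π))² = x²/16 + (177−x)²/(4π) for 0 ≤ x ≤ 177. A'(x) = x/8 − (177−x)/(2π) = 0 gives x = 4·177/(π+4) ≈ 99.1376.
A'' = 1/8 + 1/(2π) > 0, so this gives the minimum combined area; x ≈ 99.1376 cm to the square.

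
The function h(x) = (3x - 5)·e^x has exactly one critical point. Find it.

2/3

By the product rule, h'(x) = (3x - 2)·e^x. Since e^x > 0, the only critical point is x = 2/3.
h''(2/3) has the same sign as 3 > 0, so this is a local minimum.
h(2/3) = (-3)·e^(2/3) ≈ -5.8432.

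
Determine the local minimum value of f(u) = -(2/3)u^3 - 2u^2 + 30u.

-350/3

f'(u) = -2u^2 - 4u + 30 = 0 at u = -5, 3.
Second-derivative test with f''(u) = -4u - 4: f''(-5) = 16 > 0 ⇒ local minimum; f''(3) = -16 < 0 ⇒ local maximum.
The local minimum is f(-5) = -350/3.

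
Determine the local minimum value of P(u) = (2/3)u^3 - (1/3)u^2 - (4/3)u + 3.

2

P'(u) = 2u^2 - (2/3)u - 4/3. Setting P'(u) = 0 gives u ∈ {-2/3, 1}.
Second-derivative test with P''(u) = 4u - 2/3: P''(-2/3) = -10/3 < 0 ⇒ local maximum; P''(1) = 10/3 > 0 ⇒ local minimum.
So the local minimum value is P(1) = 2.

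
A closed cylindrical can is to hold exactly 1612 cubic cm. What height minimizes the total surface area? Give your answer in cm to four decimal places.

With radius r and height h, πr²h = 1612 so h = 1612/(πr²), and S(r) = 2πr² + 2πrh = 2πr² + 2·1612/r.
S'(r) = 4πr − 2·1612/r² = 0 ⇒ r³ = 1612/(2π), so r ≈ 6.3542 and h = 2r ≈ 12.7084.
S''(r) = 4π + 4·1612/r³ > 0, so this is the minimum; S ≈ 761.0699.

12.7084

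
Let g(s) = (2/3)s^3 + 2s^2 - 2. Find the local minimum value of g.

-2

Critical points: g'(s) = 2s^2 + 4s vanishes at s = -2, 0.
Second-derivative test with g''(s) = 4s + 4: g''(-2) = -4 < 0 ⇒ local maximum; g''(0) = 4 > 0 ⇒ local minimum.
So the local minimum value is g(0) = -2.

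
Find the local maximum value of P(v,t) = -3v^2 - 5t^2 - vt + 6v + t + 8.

∂P/∂v = -6v - t + 6 = 0 and ∂P/∂t = -v - 10t + 1 = 0, so (v, t) = (1, 0).
The Hessian has P_{vv} = -6, P_{tt} = -10, P_{vt} = -1, giving D = 59 > 0 with P_{vv} < 0, so the point is a local maximum.
P(1, 0) = 11.

11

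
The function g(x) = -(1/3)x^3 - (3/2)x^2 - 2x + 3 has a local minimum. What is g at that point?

g'(x) = -x^2 - 3x - 2 = 0 at x = -2, -1.
g''(x) = -2x - 3. g''(-2) = 1 > 0 ⇒ local minimum; g''(-1) = -1 < 0 ⇒ local maximum.
So the local minimum value is g(-2) = 11/3.

11/3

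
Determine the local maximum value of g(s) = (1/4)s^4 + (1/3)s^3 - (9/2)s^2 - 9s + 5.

113/12

g'(s) = s^3 + s^2 - 9s - 9. Setting g'(s) = 0 gives s ∈ {-3, -1, 3}.
g''(s) = 3s^2 + 2s - 9. g''(-3) = 12 > 0 ⇒ local minimum; g''(-1) = -8 < 0 ⇒ local maximum; g''(3) = 24 > 0 ⇒ local minimum.
So the local maximum value is g(-1) = 113/12.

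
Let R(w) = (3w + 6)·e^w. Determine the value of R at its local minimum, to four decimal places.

R'(w) = 3·e^w + (3w + 6)·1·e^w = (3w + 9)·e^w. Since e^w > 0, the only critical point is w = -3.
R''(-3) has the same sign as 3 > 0, so this is a local minimum.
R(-3) = (-3)·e^(-3) ≈ -0.1494.

-0.1494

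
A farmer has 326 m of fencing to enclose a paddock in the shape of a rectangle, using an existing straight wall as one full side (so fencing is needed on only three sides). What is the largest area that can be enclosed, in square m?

26569/2

Let the sides perpendicular to the wall have length x and the parallel side y, so 2x + y = 326 and the area is A = xy = x(326 − 2x).
A'(x) = 326 − 4x = 0 gives x = 163/2, and A''(x) = −4 < 0 confirms a maximum.
Then y = 326 − 2·163/2 = 163 and A = 26569/2.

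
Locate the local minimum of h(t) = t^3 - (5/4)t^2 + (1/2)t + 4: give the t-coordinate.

Critical points: h'(t) = 3t^2 - (5/2)t + 1/2 vanishes at t = 1/3, 1/2.
Second-derivative test with h''(t) = 6t - 5/2: h''(1/3) = -1/2 < 0 ⇒ local maximum; h''(1/2) = 1/2 > 0 ⇒ local minimum.
So the local minimum value is h(1/2) = 65/16.

1/2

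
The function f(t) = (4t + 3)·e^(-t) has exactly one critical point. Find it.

f'(t) = 4·e^(-t) + (4t + 3)·(-1)·e^(-t) = (-4t + 1)·e^(-t). Since e^(-t) > 0, the only critical point is t = 1/4.
f''(1/4) has the same sign as -4 < 0, so this is a local maximum.
f(1/4) = (4)·e^(-1/4) ≈ 3.1152.

1/4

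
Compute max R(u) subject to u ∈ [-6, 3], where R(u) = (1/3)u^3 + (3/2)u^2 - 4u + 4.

Differentiating, R'(u) = u^2 + 3u - 4; which vanishes at u = -4 and u = 1.
Candidates: R(-6) = 10, R(-4) = 68/3, R(1) = 11/6, R(3) = 29/2.
The maximum over the interval is 68/3, attained at u = -4.

68/3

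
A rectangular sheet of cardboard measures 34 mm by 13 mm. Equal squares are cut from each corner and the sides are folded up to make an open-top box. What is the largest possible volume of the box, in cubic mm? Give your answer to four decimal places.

588.8379

With cut size x, the volume is V(x) = x(34 − 2x)(13 − 2x) for 0 < x < 6.5.
V'(x) = 12x^2 − 188x + 442. Setting V'(x) = 0 gives x ≈ 2.8808 (the root in (0, 6.5)).
V''(x) = 24x − 188 is negative there, so this is the maximum; V ≈ 588.8379.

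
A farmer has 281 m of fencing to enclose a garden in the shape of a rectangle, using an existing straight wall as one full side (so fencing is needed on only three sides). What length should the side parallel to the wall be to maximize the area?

281/2

Let the sides perpendicular to the wall have length x and the parallel side y, so 2x + y = 281 and the area is A = xy = x(281 − 2x).
A'(x) = 281 − 4x = 0 gives x = 281/4, and A''(x) = −4 < 0 confirms a maximum.
Then y = 281 − 2·281/4 = 281/2 and A = 78961/8.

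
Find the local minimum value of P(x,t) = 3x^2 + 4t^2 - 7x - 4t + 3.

∂P/∂x = 6x - 7 = 0 and ∂P/∂t = 8t - 4 = 0, so (x, t) = (7/6, 1/2).
The Hessian has P_{xx} = 6, P_{tt} = 8, P_{xt} = 0, giving D = 48 > 0 with P_{xx} > 0, so the point is a local minimum.
P(7/6, 1/2) = -25/12.

-25/12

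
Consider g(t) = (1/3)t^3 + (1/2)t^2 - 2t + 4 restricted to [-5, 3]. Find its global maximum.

The derivative is t^2 + t - 2, which vanishes at t = -2 and t = 1.
Candidates: g(-5) = -91/6,  g(-2) = 22/3,  g(1) = 17/6,  g(3) = 23/2.
Hence the absolute maximum is 23/2 at t = 3.

23/2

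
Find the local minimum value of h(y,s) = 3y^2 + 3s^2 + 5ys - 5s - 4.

-119/11

∂h/∂y = 6y + 5s = 0 and ∂h/∂s = 5y + 6s - 5 = 0, so (y, s) = (-25/11, 30/11).
The Hessian has h_{yy} = 6, h_{ss} = 6, h_{ys} = 5, giving D = 11 > 0 with h_{yy} > 0, so the point is a local minimum.
h(-25/11, 30/11) = -119/11.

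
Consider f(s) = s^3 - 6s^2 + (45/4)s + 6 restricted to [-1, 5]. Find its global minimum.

-49/4

f'(s) = 3s^2 - 12s + 45/4, which vanishes at s = 3/2 and s = 5/2.
Compare values at every candidate in [-1, 5]: f(-1) = -49/4,  f(3/2) = 51/4,  f(5/2) = 49/4,  f(5) = 149/4.
Hence the absolute minimum is -49/4 at s = -1.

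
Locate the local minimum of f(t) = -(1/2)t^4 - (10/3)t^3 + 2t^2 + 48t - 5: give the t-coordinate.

Critical points: f'(t) = -2t^3 - 10t^2 + 4t + 48 vanishes at t = -4, -3, 2.
f''(t) = -6t^2 - 20t + 4. f''(-4) = -12 < 0 ⇒ local maximum; f''(-3) = 10 > 0 ⇒ local minimum; f''(2) = -60 < 0 ⇒ local maximum.
The local minimum is f(-3) = -163/2.

-3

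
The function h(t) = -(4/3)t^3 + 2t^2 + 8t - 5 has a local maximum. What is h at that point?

25/3

h'(t) = -4t^2 + 4t + 8. Setting h'(t) = 0 gives t ∈ {-1, 2}.
Second-derivative test with h''(t) = -8t + 4: h''(-1) = 12 > 0 ⇒ local minimum; h''(2) = -12 < 0 ⇒ local maximum.
The local maximum is h(2) = 25/3.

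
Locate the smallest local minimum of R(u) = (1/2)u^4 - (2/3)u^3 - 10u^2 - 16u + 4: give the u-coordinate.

R'(u) = 2u^3 - 2u^2 - 20u - 16. Setting R'(u) = 0 gives u ∈ {-2, -1, 4}.
R''(u) = 6u^2 - 4u - 20. R''(-2) = 12 > 0 ⇒ local minimum; R''(-1) = -10 < 0 ⇒ local maximum; R''(4) = 60 > 0 ⇒ local minimum.
Thus R has its smallest local minimum at u = 4, with value -404/3.

4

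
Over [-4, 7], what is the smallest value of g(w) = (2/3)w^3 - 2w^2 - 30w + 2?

g'(w) = 2w^2 - 4w - 30, which vanishes at w = -3 and w = 5.
Evaluating at the critical points and endpoints: g(-4) = 142/3,  g(-3) = 56,  g(5) = -344/3,  g(7) = -232/3.
The minimum over the interval is -344/3, attained at w = 5.

-344/3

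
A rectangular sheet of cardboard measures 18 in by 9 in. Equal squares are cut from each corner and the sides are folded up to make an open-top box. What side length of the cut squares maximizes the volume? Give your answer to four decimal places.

1.9019

With cut size x, the volume is V(x) = x(18 − 2x)(9 − 2x) for 0 < x < 4.5.
V'(x) = 12x^2 − 108x + 162. Setting V'(x) = 0 gives x ≈ 1.9019 (the root in (0, 4.5)).
V''(x) = 24x − 108 is negative there, so this is the maximum; V ≈ 140.2961.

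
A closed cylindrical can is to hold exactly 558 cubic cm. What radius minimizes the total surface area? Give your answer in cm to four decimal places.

With radius r and height h, πr²h = 558 so h = 558/(πr²), and S(r) = 2πr² + 2πrh = 2πr² + 2·558/r.
S'(r) = 4πr − 2·558/r² = 0 ⇒ r³ = 558/(2π), so r ≈ 4.4615 and h = 2r ≈ 8.9231.
S''(r) = 4π + 4·558/r³ > 0, so this is the minimum; S ≈ 375.2068.

4.4615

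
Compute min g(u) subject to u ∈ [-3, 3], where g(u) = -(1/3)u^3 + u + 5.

Differentiating, g'(u) = -u^2 + 1; which vanishes at u = -1 and u = 1.
Compare values at every candidate in [-3, 3]: g(-3) = 11, g(-1) = 13/3, g(1) = 17/3, g(3) = -1.
So the minimum is g(3) = -1.

-1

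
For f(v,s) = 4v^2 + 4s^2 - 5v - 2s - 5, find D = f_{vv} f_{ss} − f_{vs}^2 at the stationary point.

64

∂f/∂v = 8v - 5 = 0 and ∂f/∂s = 8s - 2 = 0, so (v, s) = (5/8, 1/4).
The Hessian has f_{vv} = 8, f_{ss} = 8, f_{vs} = 0, giving D = 64 > 0 with f_{vv} > 0, so the point is a local minimum.
D = (8)·(8) − (0)^2 = 64.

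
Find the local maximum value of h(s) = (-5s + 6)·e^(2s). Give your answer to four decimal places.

10.1380

Differentiating with the product rule gives h'(s) = (-10s + 7)·e^(2s). Since e^(2s) > 0, the only critical point is s = 7/10.
h''(7/10) has the same sign as -10 < 0, so this is a local maximum.
h(7/10) = (5/2)·e^(7/5) ≈ 10.1380.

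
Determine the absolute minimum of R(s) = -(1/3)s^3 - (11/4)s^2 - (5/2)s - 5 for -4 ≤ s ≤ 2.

The derivative is -s^2 - (11/2)s - 5/2, whose only zero in [-4, 2] is s = -1/2.
Evaluating at the critical points and endpoints: R(-4) = -53/3; R(-1/2) = -211/48; R(2) = -71/3.
Hence the absolute minimum is -71/3 at s = 2.

-71/3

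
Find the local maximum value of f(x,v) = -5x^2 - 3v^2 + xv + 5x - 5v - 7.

∂f/∂x = -10x + v + 5 = 0 and ∂f/∂v = x - 6v - 5 = 0, so (x, v) = (25/59, -45/59).
The Hessian has f_{xx} = -10, f_{vv} = -6, f_{xv} = 1, giving D = 59 > 0 with f_{xx} < 0, so the point is a local maximum.
f(25/59, -45/59) = -238/59.

-238/59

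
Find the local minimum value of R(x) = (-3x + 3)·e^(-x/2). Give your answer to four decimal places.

Differentiating with the product rule gives R'(x) = ((3/2)x - 9/2)·e^(-x/2). Since e^(-x/2) > 0, the only critical point is x = 3.
R''(3) has the same sign as 3/2 > 0, so this is a local minimum.
R(3) = (-6)·e^(-3/2) ≈ -1.3388.

-1.3388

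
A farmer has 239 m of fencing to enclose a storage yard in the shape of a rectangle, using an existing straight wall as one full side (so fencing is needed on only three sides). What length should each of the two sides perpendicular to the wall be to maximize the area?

Let the sides perpendicular to the wall have length x and the parallel side y, so 2x + y = 239 and the area is A = xy = x(239 − 2x).
A'(x) = 239 − 4x = 0 gives x = 239/4, and A''(x) = −4 < 0 confirms a maximum.
Then y = 239 − 2·239/4 = 239/2 and A = 57121/8.

239/4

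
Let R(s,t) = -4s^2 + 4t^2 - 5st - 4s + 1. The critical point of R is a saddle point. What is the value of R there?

∂R/∂s = -8s - 5t - 4 = 0 and ∂R/∂t = -5s + 8t = 0, so (s, t) = (-32/89, -20/89).
The Hessian has R_{ss} = -8, R_{tt} = 8, R_{st} = -5, giving D = -89 < 0, so the point is a saddle point.
R(-32/89, -20/89) = 153/89.

153/89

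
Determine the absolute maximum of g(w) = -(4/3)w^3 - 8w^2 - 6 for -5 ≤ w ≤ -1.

-38/3

g'(w) = -4w^2 - 16w, whose only zero in [-5, -1] is w = -4.
Evaluating at the critical points and endpoints: g(-5) = -118/3, g(-4) = -146/3, g(-1) = -38/3.
So the maximum is g(-1) = -38/3.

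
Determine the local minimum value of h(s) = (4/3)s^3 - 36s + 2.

-70

h'(s) = 4s^2 - 36 = 0 at s = -3, 3.
h''(s) = 8s. h''(-3) = -24 < 0 ⇒ local maximum; h''(3) = 24 > 0 ⇒ local minimum.
The local minimum is h(3) = -70.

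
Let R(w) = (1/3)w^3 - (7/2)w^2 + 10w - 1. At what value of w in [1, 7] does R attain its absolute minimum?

Differentiating, R'(w) = w^2 - 7w + 10; which vanishes at w = 2 and w = 5.
Candidates: R(1) = 35/6, R(2) = 23/3, R(5) = 19/6, R(7) = 71/6.
The minimum over the interval is 19/6, attained at w = 5.

5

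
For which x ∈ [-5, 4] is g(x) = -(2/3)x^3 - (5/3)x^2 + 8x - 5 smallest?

g'(x) = -2x^2 - (10/3)x + 8, which vanishes at x = -3 and x = 4/3.
Candidates: g(-5) = -10/3,  g(-3) = -26,  g(4/3) = 91/81,  g(4) = -127/3.
So the minimum is g(4) = -127/3.

4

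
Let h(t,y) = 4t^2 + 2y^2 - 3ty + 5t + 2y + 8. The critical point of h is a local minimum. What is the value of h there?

88/23

∂h/∂t = 8t - 3y + 5 = 0 and ∂h/∂y = -3t + 4y + 2 = 0, so (t, y) = (-26/23, -31/23).
The Hessian has h_{tt} = 8, h_{yy} = 4, h_{ty} = -3, giving D = 23 > 0 with h_{tt} > 0, so the point is a local minimum.
h(-26/23, -31/23) = 88/23.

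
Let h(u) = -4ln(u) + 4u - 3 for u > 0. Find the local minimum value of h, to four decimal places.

h'(u) = -4/u + 4 = 0 gives u = 1.
h''(u) = 4/u², which is positive for u > 0, so this is a local minimum.
h(1) = -4·ln(1) + 4 - 3 ≈ 1.0000.

1.0000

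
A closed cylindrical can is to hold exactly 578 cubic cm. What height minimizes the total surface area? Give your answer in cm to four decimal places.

With radius r and height h, πr²h = 578 so h = 578/(πr²), and S(r) = 2πr² + 2πrh = 2πr² + 2·578/r.
S'(r) = 4πr − 2·578/r² = 0 ⇒ r³ = 578/(2π), so r ≈ 4.5142 and h = 2r ≈ 9.0284.
S''(r) = 4π + 4·578/r³ > 0, so this is the minimum; S ≈ 384.1196.

9.0284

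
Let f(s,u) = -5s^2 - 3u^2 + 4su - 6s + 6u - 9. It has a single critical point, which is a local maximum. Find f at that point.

-63/11

∂f/∂s = -10s + 4u - 6 = 0 and ∂f/∂u = 4s - 6u + 6 = 0, so (s, u) = (-3/11, 9/11).
The Hessian has f_{ss} = -10, f_{uu} = -6, f_{su} = 4, giving D = 44 > 0 with f_{ss} < 0, so the point is a local maximum.
f(-3/11, 9/11) = -63/11.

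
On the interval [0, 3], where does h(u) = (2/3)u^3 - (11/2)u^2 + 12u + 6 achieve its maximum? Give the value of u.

The derivative is 2u^2 - 11u + 12, whose only zero in [0, 3] is u = 3/2.
Compare values at every candidate in [0, 3]: h(0) = 6, h(3/2) = 111/8, h(3) = 21/2.
Hence the absolute maximum is 111/8 at u = 3/2.

3/2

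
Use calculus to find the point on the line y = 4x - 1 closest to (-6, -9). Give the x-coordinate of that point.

Minimize D(x)^2 = (x + 6)^2 + (4x + 8)^2.
d/dx[D^2] = 2(x + 6) + 2·4·(4x + 8) = 0 ⇒ x = -38/17.
Then y = -169/17 and the distance is √(256/17) ≈ 3.8806.

-38/17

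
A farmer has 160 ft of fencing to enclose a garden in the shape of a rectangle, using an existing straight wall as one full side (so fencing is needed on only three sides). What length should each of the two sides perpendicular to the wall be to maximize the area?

40

Let the sides perpendicular to the wall have length x and the parallel side y, so 2x + y = 160 and the area is A = xy = x(160 − 2x).
A'(x) = 160 − 4x = 0 gives x = 40, and A''(x) = −4 < 0 confirms a maximum.
Then y = 160 − 2·40 = 80 and A = 3200.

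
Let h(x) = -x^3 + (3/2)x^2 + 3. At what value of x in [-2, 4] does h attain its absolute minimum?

4

The derivative is -3x^2 + 3x, which vanishes at x = 0 and x = 1.
Compare values at every candidate in [-2, 4]: h(-2) = 17; h(0) = 3; h(1) = 7/2; h(4) = -37.
The minimum over the interval is -37, attained at x = 4.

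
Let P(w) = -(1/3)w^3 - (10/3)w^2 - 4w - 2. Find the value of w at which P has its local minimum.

-6

P'(w) = -w^2 - (20/3)w - 4 = 0 at w = -6, -2/3.
Since P''(w) = -2w - 20/3, we get P''(-6) = 16/3 > 0 ⇒ local minimum; P''(-2/3) = -16/3 < 0 ⇒ local maximum.
So the local minimum value is P(-6) = -26.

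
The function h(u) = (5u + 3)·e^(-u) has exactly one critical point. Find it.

2/5

Differentiating with the product rule gives h'(u) = (-5u + 2)·e^(-u). Since e^(-u) > 0, the only critical point is u = 2/5.
h''(2/5) has the same sign as -5 < 0, so this is a local maximum.
h(2/5) = (5)·e^(-2/5) ≈ 3.3516.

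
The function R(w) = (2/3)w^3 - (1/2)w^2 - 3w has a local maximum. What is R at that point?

R'(w) = 2w^2 - w - 3 = 0 at w = -1, 3/2.
Since R''(w) = 4w - 1, we get R''(-1) = -5 < 0 ⇒ local maximum; R''(3/2) = 5 > 0 ⇒ local minimum.
So the local maximum value is R(-1) = 11/6.

11/6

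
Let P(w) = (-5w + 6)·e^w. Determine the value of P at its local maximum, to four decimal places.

6.1070

By the product rule, P'(w) = (-5w + 1)·e^w. Since e^w > 0, the only critical point is w = 1/5.
P''(1/5) has the same sign as -5 < 0, so this is a local maximum.
P(1/5) = (5)·e^(1/5) ≈ 6.1070.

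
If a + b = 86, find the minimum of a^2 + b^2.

3698

With a + b = 86, a^2 + b^2 = a^2 + (86 − a)^2.
The derivative 2a − 2(86 − a) = 4a − 172 vanishes at a = 43; second derivative 4 > 0, a minimum.
The minimum is 2·(43)^2 = 3698.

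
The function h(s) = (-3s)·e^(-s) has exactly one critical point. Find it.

1

By the product rule, h'(s) = (3s - 3)·e^(-s). Since e^(-s) > 0, the only critical point is s = 1.
h''(1) has the same sign as 3 > 0, so this is a local minimum.
h(1) = (-3)·e^(-1) ≈ -1.1036.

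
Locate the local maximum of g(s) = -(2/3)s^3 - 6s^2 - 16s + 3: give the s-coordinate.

-2

Critical points: g'(s) = -2s^2 - 12s - 16 vanishes at s = -4, -2.
g''(s) = -4s - 12. g''(-4) = 4 > 0 ⇒ local minimum; g''(-2) = -4 < 0 ⇒ local maximum.
The local maximum is g(-2) = 49/3.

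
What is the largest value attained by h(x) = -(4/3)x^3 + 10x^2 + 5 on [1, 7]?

265/3

h'(x) = -4x^2 + 20x, whose only zero in [1, 7] is x = 5.
Candidates: h(1) = 41/3,  h(5) = 265/3,  h(7) = 113/3.
The maximum over the interval is 265/3, attained at x = 5.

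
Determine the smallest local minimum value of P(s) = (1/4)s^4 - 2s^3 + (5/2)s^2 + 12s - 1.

-33/4

P'(s) = s^3 - 6s^2 + 5s + 12. Setting P'(s) = 0 gives s ∈ {-1, 3, 4}.
P''(s) = 3s^2 - 12s + 5. P''(-1) = 20 > 0 ⇒ local minimum; P''(3) = -4 < 0 ⇒ local maximum; P''(4) = 5 > 0 ⇒ local minimum.
The smallest local minimum is P(-1) = -33/4.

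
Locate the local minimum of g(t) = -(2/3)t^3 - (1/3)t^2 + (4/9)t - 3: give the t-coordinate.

-2/3

g'(t) = -2t^2 - (2/3)t + 4/9. Setting g'(t) = 0 gives t ∈ {-2/3, 1/3}.
Since g''(t) = -4t - 2/3, we get g''(-2/3) = 2 > 0 ⇒ local minimum; g''(1/3) = -2 < 0 ⇒ local maximum.
Thus g has its local minimum at t = -2/3, with value -263/81.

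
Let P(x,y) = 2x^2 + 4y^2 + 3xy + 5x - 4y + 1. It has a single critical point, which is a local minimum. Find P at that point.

∂P/∂x = 4x + 3y + 5 = 0 and ∂P/∂y = 3x + 8y - 4 = 0, so (x, y) = (-52/23, 31/23).
The Hessian has P_{xx} = 4, P_{yy} = 8, P_{xy} = 3, giving D = 23 > 0 with P_{xx} > 0, so the point is a local minimum.
P(-52/23, 31/23) = -169/23.

-169/23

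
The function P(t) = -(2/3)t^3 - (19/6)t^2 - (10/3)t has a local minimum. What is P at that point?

P'(t) = -2t^2 - (19/3)t - 10/3 = 0 at t = -5/2, -2/3.
Second-derivative test with P''(t) = -4t - 19/3: P''(-5/2) = 11/3 > 0 ⇒ local minimum; P''(-2/3) = -11/3 < 0 ⇒ local maximum.
So the local minimum value is P(-5/2) = -25/24.

-25/24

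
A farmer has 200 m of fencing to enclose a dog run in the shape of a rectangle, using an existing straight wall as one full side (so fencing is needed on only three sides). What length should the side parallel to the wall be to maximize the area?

100

Let the sides perpendicular to the wall have length x and the parallel side y, so 2x + y = 200 and the area is A = xy = x(200 − 2x).
A'(x) = 200 − 4x = 0 gives x = 50, and A''(x) = −4 < 0 confirms a maximum.
Then y = 200 − 2·50 = 100 and A = 5000.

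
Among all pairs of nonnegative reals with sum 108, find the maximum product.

With x + y = 108, the product is P(x) = x(108 − x).
P'(x) = 108 − 2x = 0 gives x = 54; P'' = −2 < 0, so this is the maximum.
P = 54·54 = 2916.

2916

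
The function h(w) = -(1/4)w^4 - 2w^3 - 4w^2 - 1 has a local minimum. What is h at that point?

-5

h'(w) = -w^3 - 6w^2 - 8w. Setting h'(w) = 0 gives w ∈ {-4, -2, 0}.
Second-derivative test with h''(w) = -3w^2 - 12w - 8: h''(-4) = -8 < 0 ⇒ local maximum; h''(-2) = 4 > 0 ⇒ local minimum; h''(0) = -8 < 0 ⇒ local maximum.
So the local minimum value is h(-2) = -5.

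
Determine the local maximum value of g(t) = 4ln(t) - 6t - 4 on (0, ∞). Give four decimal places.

g'(t) = 4/t − 6 = 0 gives t = 2/3.
g''(t) = -4/t², which is negative for t > 0, so this is a local maximum.
g(2/3) = 4·ln(2/3) - 4 - 4 ≈ -9.6219.

-9.6219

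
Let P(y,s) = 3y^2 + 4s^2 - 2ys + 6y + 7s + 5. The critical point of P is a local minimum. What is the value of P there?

-155/44

∂P/∂y = 6y - 2s + 6 = 0 and ∂P/∂s = -2y + 8s + 7 = 0, so (y, s) = (-31/22, -27/22).
The Hessian has P_{yy} = 6, P_{ss} = 8, P_{ys} = -2, giving D = 44 > 0 with P_{yy} > 0, so the point is a local minimum.
P(-31/22, -27/22) = -155/44.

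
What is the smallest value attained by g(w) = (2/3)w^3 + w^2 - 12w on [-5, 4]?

The derivative is 2w^2 + 2w - 12, which vanishes at w = -3 and w = 2.
Candidates: g(-5) = 5/3, g(-3) = 27, g(2) = -44/3, g(4) = 32/3.
The minimum over the interval is -44/3, attained at w = 2.

-44/3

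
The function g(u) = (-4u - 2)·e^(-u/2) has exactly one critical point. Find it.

Differentiating with the product rule gives g'(u) = (2u - 3)·e^(-u/2). Since e^(-u/2) > 0, the only critical point is u = 3/2.
g''(3/2) has the same sign as 2 > 0, so this is a local minimum.
g(3/2) = (-8)·e^(-3/4) ≈ -3.7789.

3/2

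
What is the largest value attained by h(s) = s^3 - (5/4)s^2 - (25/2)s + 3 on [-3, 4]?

1699/108

Differentiating, h'(s) = 3s^2 - (5/2)s - 25/2; which vanishes at s = -5/3 and s = 5/2.
Evaluating at the critical points and endpoints: h(-3) = 9/4; h(-5/3) = 1699/108; h(5/2) = -327/16; h(4) = -3.
So the maximum is h(-5/3) = 1699/108.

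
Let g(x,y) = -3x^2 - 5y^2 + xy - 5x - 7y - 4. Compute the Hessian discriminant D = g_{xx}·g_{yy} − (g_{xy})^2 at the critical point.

∂g/∂x = -6x + y - 5 = 0 and ∂g/∂y = x - 10y - 7 = 0, so (x, y) = (-57/59, -47/59).
The Hessian has g_{xx} = -6, g_{yy} = -10, g_{xy} = 1, giving D = 59 > 0 with g_{xx} < 0, so the point is a local maximum.
D = (-6)·(-10) − (1)^2 = 59.

59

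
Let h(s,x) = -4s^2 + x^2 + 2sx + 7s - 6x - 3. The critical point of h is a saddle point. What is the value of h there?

-71/20

∂h/∂s = -8s + 2x + 7 = 0 and ∂h/∂x = 2s + 2x - 6 = 0, so (s, x) = (13/10, 17/10).
The Hessian has h_{ss} = -8, h_{xx} = 2, h_{sx} = 2, giving D = -20 < 0, so the point is a saddle point.
h(13/10, 17/10) = -71/20.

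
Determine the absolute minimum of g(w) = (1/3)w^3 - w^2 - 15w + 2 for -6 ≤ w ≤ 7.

Differentiating, g'(w) = w^2 - 2w - 15; which vanishes at w = -3 and w = 5.
Evaluating at the critical points and endpoints: g(-6) = -16, g(-3) = 29, g(5) = -169/3, g(7) = -113/3.
The minimum over the interval is -169/3, attained at w = 5.

-169/3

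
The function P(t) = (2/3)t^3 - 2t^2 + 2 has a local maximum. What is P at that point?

2

P'(t) = 2t^2 - 4t. Setting P'(t) = 0 gives t ∈ {0, 2}.
Since P''(t) = 4t - 4, we get P''(0) = -4 < 0 ⇒ local maximum; P''(2) = 4 > 0 ⇒ local minimum.
The local maximum is P(0) = 2.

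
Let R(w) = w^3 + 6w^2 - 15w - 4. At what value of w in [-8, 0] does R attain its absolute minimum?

-8

Differentiating, R'(w) = 3w^2 + 12w - 15; whose only zero in [-8, 0] is w = -5.
Compare values at every candidate in [-8, 0]: R(-8) = -12,  R(-5) = 96,  R(0) = -4.
The minimum over the interval is -12, attained at w = -8.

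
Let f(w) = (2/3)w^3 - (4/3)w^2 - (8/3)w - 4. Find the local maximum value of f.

Critical points: f'(w) = 2w^2 - (8/3)w - 8/3 vanishes at w = -2/3, 2.
Second-derivative test with f''(w) = 4w - 8/3: f''(-2/3) = -16/3 < 0 ⇒ local maximum; f''(2) = 16/3 > 0 ⇒ local minimum.
Thus f has its local maximum at w = -2/3, with value -244/81.

-244/81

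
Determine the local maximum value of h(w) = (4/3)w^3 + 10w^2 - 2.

h'(w) = 4w^2 + 20w. Setting h'(w) = 0 gives w ∈ {-5, 0}.
h''(w) = 8w + 20. h''(-5) = -20 < 0 ⇒ local maximum; h''(0) = 20 > 0 ⇒ local minimum.
The local maximum is h(-5) = 244/3.

244/3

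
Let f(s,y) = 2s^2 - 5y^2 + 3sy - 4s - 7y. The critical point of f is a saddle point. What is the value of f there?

∂f/∂s = 4s + 3y - 4 = 0 and ∂f/∂y = 3s - 10y - 7 = 0, so (s, y) = (61/49, -16/49).
The Hessian has f_{ss} = 4, f_{yy} = -10, f_{sy} = 3, giving D = -49 < 0, so the point is a saddle point.
f(61/49, -16/49) = -66/49.

-66/49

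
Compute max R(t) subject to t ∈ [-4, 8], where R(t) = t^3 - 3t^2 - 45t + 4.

Differentiating, R'(t) = 3t^2 - 6t - 45; which vanishes at t = -3 and t = 5.
Evaluating at the critical points and endpoints: R(-4) = 72, R(-3) = 85, R(5) = -171, R(8) = -36.
The maximum over the interval is 85, attained at t = -3.

85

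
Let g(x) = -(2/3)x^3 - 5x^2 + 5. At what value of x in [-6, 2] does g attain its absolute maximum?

The derivative is -2x^2 - 10x, which vanishes at x = -5 and x = 0.
Compare values at every candidate in [-6, 2]: g(-6) = -31, g(-5) = -110/3, g(0) = 5, g(2) = -61/3.
So the maximum is g(0) = 5.

0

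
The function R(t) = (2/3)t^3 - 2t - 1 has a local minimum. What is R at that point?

Critical points: R'(t) = 2t^2 - 2 vanishes at t = -1, 1.
R''(t) = 4t. R''(-1) = -4 < 0 ⇒ local maximum; R''(1) = 4 > 0 ⇒ local minimum.
Thus R has its local minimum at t = 1, with value -7/3.

-7/3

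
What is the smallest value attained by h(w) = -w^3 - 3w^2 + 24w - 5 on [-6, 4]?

The derivative is -3w^2 - 6w + 24, which vanishes at w = -4 and w = 2.
Candidates: h(-6) = -41; h(-4) = -85; h(2) = 23; h(4) = -21.
Hence the absolute minimum is -85 at w = -4.

-85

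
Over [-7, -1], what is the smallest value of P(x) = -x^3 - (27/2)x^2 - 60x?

95/2

P'(x) = -3x^2 - 27x - 60, which vanishes at x = -5 and x = -4.
Candidates: P(-7) = 203/2,  P(-5) = 175/2,  P(-4) = 88,  P(-1) = 95/2.
Hence the absolute minimum is 95/2 at x = -1.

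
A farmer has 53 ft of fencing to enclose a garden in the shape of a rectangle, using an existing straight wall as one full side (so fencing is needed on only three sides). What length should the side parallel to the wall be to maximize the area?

Let the sides perpendicular to the wall have length x and the parallel side y, so 2x + y = 53 and the area is A = xy = x(53 − 2x).
A'(x) = 53 − 4x = 0 gives x = 53/4, and A''(x) = −4 < 0 confirms a maximum.
Then y = 53 − 2·53/4 = 53/2 and A = 2809/8.

53/2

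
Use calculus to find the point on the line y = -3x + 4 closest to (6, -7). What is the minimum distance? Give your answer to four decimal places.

Minimize D(x)^2 = (x - 6)^2 + (-3x + 11)^2.
d/dx[D^2] = 2(x - 6) + 2·(-3)·(-3x + 11) = 0 ⇒ x = 39/10.
Then y = -77/10 and the distance is √(49/10) ≈ 2.2136.

2.2136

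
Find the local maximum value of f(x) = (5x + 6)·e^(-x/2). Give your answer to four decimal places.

f'(x) = 5·e^(-x/2) + (5x + 6)·(-1/2)·e^(-x/2) = (-(5/2)x + 2)·e^(-x/2). Since e^(-x/2) > 0, the only critical point is x = 4/5.
f''(4/5) has the same sign as -5/2 < 0, so this is a local maximum.
f(4/5) = (10)·e^(-2/5) ≈ 6.7032.

6.7032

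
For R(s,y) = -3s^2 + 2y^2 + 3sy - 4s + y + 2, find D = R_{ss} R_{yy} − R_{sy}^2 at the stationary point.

∂R/∂s = -6s + 3y - 4 = 0 and ∂R/∂y = 3s + 4y + 1 = 0, so (s, y) = (-19/33, 2/11).
The Hessian has R_{ss} = -6, R_{yy} = 4, R_{sy} = 3, giving D = -33 < 0, so the point is a saddle point.
D = (-6)·(4) − (3)^2 = -33.

-33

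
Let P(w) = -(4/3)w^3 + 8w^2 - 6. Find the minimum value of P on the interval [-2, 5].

Differentiating, P'(w) = -4w^2 + 16w; which vanishes at w = 0 and w = 4.
Compare values at every candidate in [-2, 5]: P(-2) = 110/3,  P(0) = -6,  P(4) = 110/3,  P(5) = 82/3.
So the minimum is P(0) = -6.

-6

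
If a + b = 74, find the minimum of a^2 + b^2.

With a + b = 74, a^2 + b^2 = a^2 + (74 − a)^2.
The derivative 2a − 2(74 − a) = 4a − 148 vanishes at a = 37; second derivative 4 > 0, a minimum.
The minimum is 2·(37)^2 = 2738.

2738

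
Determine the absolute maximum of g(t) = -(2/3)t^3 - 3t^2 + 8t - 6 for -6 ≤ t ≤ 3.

The derivative is -2t^2 - 6t + 8, which vanishes at t = -4 and t = 1.
Evaluating at the critical points and endpoints: g(-6) = -18, g(-4) = -130/3, g(1) = -5/3, g(3) = -27.
Hence the absolute maximum is -5/3 at t = 1.

-5/3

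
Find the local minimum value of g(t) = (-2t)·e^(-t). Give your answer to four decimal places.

-0.7358

Differentiating with the product rule gives g'(t) = (2t - 2)·e^(-t). Since e^(-t) > 0, the only critical point is t = 1.
g''(1) has the same sign as 2 > 0, so this is a local minimum.
g(1) = (-2)·e^(-1) ≈ -0.7358.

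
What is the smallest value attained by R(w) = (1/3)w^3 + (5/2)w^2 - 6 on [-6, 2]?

Differentiating, R'(w) = w^2 + 5w; which vanishes at w = -5 and w = 0.
Evaluating at the critical points and endpoints: R(-6) = 12,  R(-5) = 89/6,  R(0) = -6,  R(2) = 20/3.
Hence the absolute minimum is -6 at w = 0.

-6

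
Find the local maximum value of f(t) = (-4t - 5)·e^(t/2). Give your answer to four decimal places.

Differentiating with the product rule gives f'(t) = (-2t - 13/2)·e^(t/2). Since e^(t/2) > 0, the only critical point is t = -13/4.
f''(-13/4) has the same sign as -2 < 0, so this is a local maximum.
f(-13/4) = (8)·e^(-13/8) ≈ 1.5753.

1.5753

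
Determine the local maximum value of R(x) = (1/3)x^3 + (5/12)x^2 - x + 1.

37/16

R'(x) = x^2 + (5/6)x - 1 = 0 at x = -3/2, 2/3.
Second-derivative test with R''(x) = 2x + 5/6: R''(-3/2) = -13/6 < 0 ⇒ local maximum; R''(2/3) = 13/6 > 0 ⇒ local minimum.
Thus R has its local maximum at x = -3/2, with value 37/16.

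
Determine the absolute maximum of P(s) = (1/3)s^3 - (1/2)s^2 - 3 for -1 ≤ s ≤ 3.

Differentiating, P'(s) = s^2 - s; which vanishes at s = 0 and s = 1.
Evaluating at the critical points and endpoints: P(-1) = -23/6,  P(0) = -3,  P(1) = -19/6,  P(3) = 3/2.
Hence the absolute maximum is 3/2 at s = 3.

3/2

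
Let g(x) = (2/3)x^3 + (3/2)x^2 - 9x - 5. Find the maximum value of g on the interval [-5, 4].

Differentiating, g'(x) = 2x^2 + 3x - 9; which vanishes at x = -3 and x = 3/2.
Candidates: g(-5) = -35/6; g(-3) = 35/2; g(3/2) = -103/8; g(4) = 77/3.
The maximum over the interval is 77/3, attained at x = 4.

77/3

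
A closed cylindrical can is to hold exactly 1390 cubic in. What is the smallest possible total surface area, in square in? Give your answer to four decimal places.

With radius r and height h, πr²h = 1390 so h = 1390/(πr²), and S(r) = 2πr² + 2πrh = 2πr² + 2·1390/r.
S'(r) = 4πr − 2·1390/r² = 0 ⇒ r³ = 1390/(2π), so r ≈ 6.0480 and h = 2r ≈ 12.0960.
S''(r) = 4π + 4·1390/r³ > 0, so this is the minimum; S ≈ 689.4843.

689.4843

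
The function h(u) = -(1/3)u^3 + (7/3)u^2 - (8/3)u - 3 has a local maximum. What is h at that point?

h'(u) = -u^2 + (14/3)u - 8/3 = 0 at u = 2/3, 4.
h''(u) = -2u + 14/3. h''(2/3) = 10/3 > 0 ⇒ local minimum; h''(4) = -10/3 < 0 ⇒ local maximum.
So the local maximum value is h(4) = 7/3.

7/3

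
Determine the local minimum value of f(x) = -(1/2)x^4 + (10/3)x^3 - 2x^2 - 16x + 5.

-49/3

Critical points: f'(x) = -2x^3 + 10x^2 - 4x - 16 vanishes at x = -1, 2, 4.
f''(x) = -6x^2 + 20x - 4. f''(-1) = -30 < 0 ⇒ local maximum; f''(2) = 12 > 0 ⇒ local minimum; f''(4) = -20 < 0 ⇒ local maximum.
So the local minimum value is f(2) = -49/3.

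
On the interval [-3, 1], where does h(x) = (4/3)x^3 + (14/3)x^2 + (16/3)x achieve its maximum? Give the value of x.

1

The derivative is 4x^2 + (28/3)x + 16/3, which vanishes at x = -4/3 and x = -1.
Candidates: h(-3) = -10; h(-4/3) = -160/81; h(-1) = -2; h(1) = 34/3.
Hence the absolute maximum is 34/3 at x = 1.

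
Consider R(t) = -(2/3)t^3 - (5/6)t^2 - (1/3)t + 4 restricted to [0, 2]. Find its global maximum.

R'(t) = -2t^2 - (5/3)t - 1/3, which has no zeros in [0, 2].
Evaluating at the critical points and endpoints: R(0) = 4; R(2) = -16/3.
So the maximum is R(0) = 4.

4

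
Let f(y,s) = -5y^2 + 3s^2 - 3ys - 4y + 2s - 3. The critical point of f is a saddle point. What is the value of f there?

-203/69

∂f/∂y = -10y - 3s - 4 = 0 and ∂f/∂s = -3y + 6s + 2 = 0, so (y, s) = (-6/23, -32/69).
The Hessian has f_{yy} = -10, f_{ss} = 6, f_{ys} = -3, giving D = -69 < 0, so the point is a saddle point.
f(-6/23, -32/69) = -203/69.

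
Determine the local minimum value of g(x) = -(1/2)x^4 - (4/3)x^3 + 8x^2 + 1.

g'(x) = -2x^3 - 4x^2 + 16x = 0 at x = -4, 0, 2.
g''(x) = -6x^2 - 8x + 16. g''(-4) = -48 < 0 ⇒ local maximum; g''(0) = 16 > 0 ⇒ local minimum; g''(2) = -24 < 0 ⇒ local maximum.
So the local minimum value is g(0) = 1.

1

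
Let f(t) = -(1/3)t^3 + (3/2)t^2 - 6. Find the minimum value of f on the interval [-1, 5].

-61/6

The derivative is -t^2 + 3t, which vanishes at t = 0 and t = 3.
Compare values at every candidate in [-1, 5]: f(-1) = -25/6,  f(0) = -6,  f(3) = -3/2,  f(5) = -61/6.
The minimum over the interval is -61/6, attained at t = 5.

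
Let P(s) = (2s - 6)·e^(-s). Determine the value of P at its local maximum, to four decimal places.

0.0366

P'(s) = 2·e^(-s) + (2s - 6)·(-1)·e^(-s) = (-2s + 8)·e^(-s). Since e^(-s) > 0, the only critical point is s = 4.
P''(4) has the same sign as -2 < 0, so this is a local maximum.
P(4) = (2)·e^(-4) ≈ 0.0366.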